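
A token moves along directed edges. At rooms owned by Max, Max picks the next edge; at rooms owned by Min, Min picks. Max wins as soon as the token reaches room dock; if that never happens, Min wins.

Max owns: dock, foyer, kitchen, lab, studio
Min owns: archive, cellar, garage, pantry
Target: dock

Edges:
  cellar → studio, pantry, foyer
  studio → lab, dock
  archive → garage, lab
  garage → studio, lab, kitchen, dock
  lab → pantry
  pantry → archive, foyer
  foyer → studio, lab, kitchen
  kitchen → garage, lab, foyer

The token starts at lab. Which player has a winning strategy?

Min

A0 = {dock}
A1: add {studio} — studio (Max) has studio→dock.
A2: add {foyer} — foyer (Max) has foyer→studio.
A3: add {kitchen} — kitchen (Max) has kitchen→foyer.
A4 = A3; e.g. cellar (Min) can still go to pantry. Fixed point.
lab never enters the attractor, so Min can avoid the target forever.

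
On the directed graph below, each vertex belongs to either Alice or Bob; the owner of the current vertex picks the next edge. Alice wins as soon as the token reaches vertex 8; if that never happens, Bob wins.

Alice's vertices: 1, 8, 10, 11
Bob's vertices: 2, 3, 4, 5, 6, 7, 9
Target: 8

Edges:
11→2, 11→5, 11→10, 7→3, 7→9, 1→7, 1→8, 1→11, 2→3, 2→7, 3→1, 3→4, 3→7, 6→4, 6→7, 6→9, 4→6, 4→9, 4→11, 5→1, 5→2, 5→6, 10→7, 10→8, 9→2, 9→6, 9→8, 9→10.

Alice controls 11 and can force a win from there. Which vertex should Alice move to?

A0 = {8}
A1: add {1, 10} — 1 (Alice) has 1→8; 10 (Alice) has 10→8.
A2: add {11} — 11 (Alice) has 11→10.
A3 = A2; e.g. 2 (Bob) can still go to 3. Fixed point.
From 11, successor 10 is in the attractor (rank 1); the other successors 2, 5 are not.

10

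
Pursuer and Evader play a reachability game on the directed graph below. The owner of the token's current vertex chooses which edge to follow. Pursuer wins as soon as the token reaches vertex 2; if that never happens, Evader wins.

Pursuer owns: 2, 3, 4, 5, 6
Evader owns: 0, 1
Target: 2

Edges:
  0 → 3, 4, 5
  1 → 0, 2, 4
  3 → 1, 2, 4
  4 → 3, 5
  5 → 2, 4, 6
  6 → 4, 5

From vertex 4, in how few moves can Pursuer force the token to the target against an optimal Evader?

2

A0 = {2}
A1: add {3, 5} — 3 (Pursuer) has 3→2; 5 (Pursuer) has 5→2.
A2: add {4, 6} — 4 (Pursuer) has 4→3; 6 (Pursuer) has 6→5.
4 enters the attractor at level 2, so Pursuer can force the target in 2 moves from there.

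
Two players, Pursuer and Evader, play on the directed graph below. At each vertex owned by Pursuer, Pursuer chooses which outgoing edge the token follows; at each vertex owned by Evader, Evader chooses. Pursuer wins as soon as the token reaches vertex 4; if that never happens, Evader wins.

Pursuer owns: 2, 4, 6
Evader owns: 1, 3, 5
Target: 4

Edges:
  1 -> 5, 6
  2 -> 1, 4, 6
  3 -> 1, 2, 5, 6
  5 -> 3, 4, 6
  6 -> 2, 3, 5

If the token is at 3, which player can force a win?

Evader

A0 = {4}
A1: add {2} — 2 (Pursuer) has 2→4.
A2: add {6} — 6 (Pursuer) has 6→2.
A3 = A2; e.g. 1 (Evader) can still go to 5. Fixed point.
3 never enters the attractor, so Evader can avoid the target forever.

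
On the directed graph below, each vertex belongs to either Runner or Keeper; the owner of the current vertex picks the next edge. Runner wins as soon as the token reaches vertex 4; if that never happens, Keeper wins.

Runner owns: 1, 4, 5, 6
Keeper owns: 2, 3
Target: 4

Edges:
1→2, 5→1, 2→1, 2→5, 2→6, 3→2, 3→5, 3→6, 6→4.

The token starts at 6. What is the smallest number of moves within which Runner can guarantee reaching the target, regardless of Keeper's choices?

A0 = {4}
A1: add {6} — 6 (Runner) has 6→4.
A2 = A1; e.g. 1 (Runner) has no edge into A1. Fixed point.
6 enters the attractor at level 1, so Runner can force the target in 1 move from there.

1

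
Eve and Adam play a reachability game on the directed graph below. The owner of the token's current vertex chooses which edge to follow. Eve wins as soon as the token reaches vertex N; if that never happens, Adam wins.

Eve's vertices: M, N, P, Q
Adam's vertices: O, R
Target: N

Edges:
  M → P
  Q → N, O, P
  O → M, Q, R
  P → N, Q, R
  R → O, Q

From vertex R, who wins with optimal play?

A0 = {N}
A1: add {P, Q} — P (Eve) has P→N; Q (Eve) has Q→N.
A2: add {M} — M (Eve) has M→P.
A3 = A2; e.g. O (Adam) can still go to R. Fixed point.
R never enters the attractor, so Adam can avoid the target forever.

Adam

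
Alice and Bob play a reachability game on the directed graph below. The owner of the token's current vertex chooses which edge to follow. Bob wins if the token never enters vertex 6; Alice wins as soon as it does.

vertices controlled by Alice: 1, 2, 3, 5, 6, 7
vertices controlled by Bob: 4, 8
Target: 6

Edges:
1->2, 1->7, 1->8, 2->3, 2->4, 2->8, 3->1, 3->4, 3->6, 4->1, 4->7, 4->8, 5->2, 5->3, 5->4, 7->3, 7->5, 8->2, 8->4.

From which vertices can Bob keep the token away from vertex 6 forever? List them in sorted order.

A0 = {6}
A1: add {3} — 3 (Alice) has 3→6.
A2: add {2, 5, 7} — 2 (Alice) has 2→3; 5 (Alice) has 5→3; 7 (Alice) has 7→3.
A3: add {1} — 1 (Alice) has 1→2.
A4 = A3; e.g. 4 (Bob) can still go to 8. Fixed point.
Alice's attractor = {1, 2, 3, 5, 6, 7}; Bob avoids the target exactly from the complement.

4, 8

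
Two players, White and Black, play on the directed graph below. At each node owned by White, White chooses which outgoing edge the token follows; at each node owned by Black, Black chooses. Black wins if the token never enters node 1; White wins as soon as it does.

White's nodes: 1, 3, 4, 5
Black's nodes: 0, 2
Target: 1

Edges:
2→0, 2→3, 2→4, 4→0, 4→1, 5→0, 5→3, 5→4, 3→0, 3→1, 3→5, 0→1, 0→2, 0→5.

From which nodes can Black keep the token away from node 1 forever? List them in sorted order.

A0 = {1}
A1: add {3, 4} — 3 (White) has 3→1; 4 (White) has 4→1.
A2: add {5} — 5 (White) has 5→3.
A3 = A2; e.g. 0 (Black) can still go to 2. Fixed point.
White's attractor = {1, 3, 4, 5}; Black avoids the target exactly from the complement.

0, 2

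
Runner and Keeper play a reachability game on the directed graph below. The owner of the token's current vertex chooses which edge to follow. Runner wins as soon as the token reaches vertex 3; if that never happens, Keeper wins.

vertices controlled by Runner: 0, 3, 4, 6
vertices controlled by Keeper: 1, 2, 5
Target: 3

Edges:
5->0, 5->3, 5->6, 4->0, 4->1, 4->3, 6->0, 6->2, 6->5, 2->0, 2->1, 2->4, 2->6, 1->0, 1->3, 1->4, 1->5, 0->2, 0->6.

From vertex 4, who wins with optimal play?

Runner

A0 = {3}
A1: add {4} — 4 (Runner) has 4→3.
A2 = A1; e.g. 0 (Runner) has no edge into A1. Fixed point.
4 ∈ A1, so Runner can force the target.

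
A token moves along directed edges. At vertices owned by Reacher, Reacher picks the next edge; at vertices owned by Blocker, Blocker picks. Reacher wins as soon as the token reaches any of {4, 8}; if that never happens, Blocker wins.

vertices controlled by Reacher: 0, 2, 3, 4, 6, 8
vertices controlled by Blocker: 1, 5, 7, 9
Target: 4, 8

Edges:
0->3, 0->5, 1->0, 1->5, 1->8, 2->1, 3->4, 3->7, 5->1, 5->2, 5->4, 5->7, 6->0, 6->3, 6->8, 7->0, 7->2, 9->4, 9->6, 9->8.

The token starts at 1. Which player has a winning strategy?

A0 = {4, 8}
A1: add {3, 6} — 3 (Reacher) has 3→4; 6 (Reacher) has 6→8.
A2: add {0, 9} — 0 (Reacher) has 0→3; 9 (Blocker): all of {4, 6, 8} already in.
A3 = A2; e.g. 1 (Blocker) can still go to 5. Fixed point.
1 never enters the attractor, so Blocker can avoid the target forever.

Blocker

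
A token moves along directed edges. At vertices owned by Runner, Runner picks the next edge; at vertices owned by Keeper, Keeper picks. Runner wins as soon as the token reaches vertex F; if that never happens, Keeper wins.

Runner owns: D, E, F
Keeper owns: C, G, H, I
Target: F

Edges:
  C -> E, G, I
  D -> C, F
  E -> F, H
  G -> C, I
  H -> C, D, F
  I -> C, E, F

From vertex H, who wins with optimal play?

Keeper

A0 = {F}
A1: add {D, E} — D (Runner) has D→F; E (Runner) has E→F.
A2 = A1; e.g. C (Keeper) can still go to G. Fixed point.
H never enters the attractor, so Keeper can avoid the target forever.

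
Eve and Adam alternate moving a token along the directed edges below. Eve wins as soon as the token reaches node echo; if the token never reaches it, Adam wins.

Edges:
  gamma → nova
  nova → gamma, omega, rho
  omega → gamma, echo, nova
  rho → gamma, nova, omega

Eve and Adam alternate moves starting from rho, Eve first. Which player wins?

Adam

Track states (vertex, player-to-move).
A0 = {(echo,Eve), (echo,Adam)}
A1: add {(omega,Eve)}.
A2 = A1; e.g. (gamma,Eve) stays out. (rho,Eve) never enters ⇒ Adam avoids the target.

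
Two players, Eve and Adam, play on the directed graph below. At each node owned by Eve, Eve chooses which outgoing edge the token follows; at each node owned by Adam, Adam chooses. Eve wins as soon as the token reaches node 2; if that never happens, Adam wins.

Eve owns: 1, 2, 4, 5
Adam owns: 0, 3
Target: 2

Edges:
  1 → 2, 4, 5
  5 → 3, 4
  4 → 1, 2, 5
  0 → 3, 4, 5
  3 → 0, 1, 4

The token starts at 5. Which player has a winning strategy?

A0 = {2}
A1: add {1, 4} — 1 (Eve) has 1→2; 4 (Eve) has 4→2.
A2: add {5} — 5 (Eve) has 5→4.
A3 = A2; e.g. 0 (Adam) can still go to 3. Fixed point.
5 ∈ A2, so Eve can force the target.

Eve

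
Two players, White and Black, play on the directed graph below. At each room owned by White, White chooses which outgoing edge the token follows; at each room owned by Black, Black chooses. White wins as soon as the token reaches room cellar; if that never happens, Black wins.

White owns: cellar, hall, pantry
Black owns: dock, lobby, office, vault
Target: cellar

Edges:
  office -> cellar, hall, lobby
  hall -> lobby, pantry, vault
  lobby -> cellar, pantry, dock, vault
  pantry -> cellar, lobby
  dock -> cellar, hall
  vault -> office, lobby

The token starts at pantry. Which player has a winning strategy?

A0 = {cellar}
A1: add {pantry} — pantry (White) has pantry→cellar.
pantry ∈ A1, so White can force the target.

White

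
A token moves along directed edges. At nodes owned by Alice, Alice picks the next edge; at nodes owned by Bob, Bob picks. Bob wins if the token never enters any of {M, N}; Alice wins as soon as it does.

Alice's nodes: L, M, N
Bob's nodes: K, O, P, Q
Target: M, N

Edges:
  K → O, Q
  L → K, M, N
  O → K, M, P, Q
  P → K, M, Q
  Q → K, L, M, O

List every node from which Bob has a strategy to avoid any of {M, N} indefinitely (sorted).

K, O, P, Q

A0 = {M, N}
A1: add {L} — L (Alice) has L→M.
A2 = A1; e.g. K (Bob) can still go to O. Fixed point.
Alice's attractor = {L, M, N}; Bob avoids the target exactly from the complement.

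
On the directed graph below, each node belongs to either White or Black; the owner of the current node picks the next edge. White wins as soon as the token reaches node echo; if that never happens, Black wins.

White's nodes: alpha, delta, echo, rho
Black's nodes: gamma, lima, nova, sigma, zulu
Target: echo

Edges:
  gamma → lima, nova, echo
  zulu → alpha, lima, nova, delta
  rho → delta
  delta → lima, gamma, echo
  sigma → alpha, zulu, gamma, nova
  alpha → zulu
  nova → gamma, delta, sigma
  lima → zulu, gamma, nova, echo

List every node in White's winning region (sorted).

delta, echo, rho

A0 = {echo}
A1: add {delta} — delta (White) has delta→echo.
A2: add {rho} — rho (White) has rho→delta.
A3 = A2; e.g. alpha (White) has no edge into A2. Fixed point.
White's winning region = {delta, echo, rho}.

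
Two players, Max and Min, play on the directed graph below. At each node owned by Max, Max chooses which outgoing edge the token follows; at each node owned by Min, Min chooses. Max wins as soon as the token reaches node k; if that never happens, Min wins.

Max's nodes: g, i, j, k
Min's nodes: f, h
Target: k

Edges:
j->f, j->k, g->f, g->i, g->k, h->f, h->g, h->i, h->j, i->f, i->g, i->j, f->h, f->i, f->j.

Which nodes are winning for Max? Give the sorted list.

g, i, j, k

A0 = {k}
A1: add {g, j} — g (Max) has g→k; j (Max) has j→k.
A2: add {i} — i (Max) has i→g.
A3 = A2; e.g. f (Min) can still go to h. Fixed point.
Max's winning region = {g, i, j, k}.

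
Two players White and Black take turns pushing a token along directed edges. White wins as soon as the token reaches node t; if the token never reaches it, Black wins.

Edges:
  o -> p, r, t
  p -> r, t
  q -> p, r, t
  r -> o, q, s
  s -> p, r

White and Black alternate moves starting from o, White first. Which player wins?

Track states (vertex, player-to-move).
A0 = {(t,White), (t,Black)}
A1: add {(o,White), (p,White), (q,White)}.
(o,White) ∈ A1 ⇒ White forces the target.

White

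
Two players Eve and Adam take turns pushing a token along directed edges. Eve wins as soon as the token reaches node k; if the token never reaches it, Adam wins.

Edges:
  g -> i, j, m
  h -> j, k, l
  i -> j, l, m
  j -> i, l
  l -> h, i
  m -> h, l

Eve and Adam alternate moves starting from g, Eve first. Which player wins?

Adam

Track states (vertex, player-to-move).
A0 = {(k,Eve), (k,Adam)}
A1: add {(h,Eve)}.
A2 = A1; e.g. (g,Eve) stays out. (g,Eve) never enters ⇒ Adam avoids the target.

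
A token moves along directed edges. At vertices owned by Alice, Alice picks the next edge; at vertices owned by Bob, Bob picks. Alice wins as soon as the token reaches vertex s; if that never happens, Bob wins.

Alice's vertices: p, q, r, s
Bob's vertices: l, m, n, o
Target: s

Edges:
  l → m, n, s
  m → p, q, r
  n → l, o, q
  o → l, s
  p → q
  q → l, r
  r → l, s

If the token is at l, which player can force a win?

Bob

A0 = {s}
A1: add {r} — r (Alice) has r→s.
A2: add {q} — q (Alice) has q→r.
A3: add {p} — p (Alice) has p→q.
A4: add {m} — m (Bob): all of {p, q, r} already in.
A5 = A4; e.g. l (Bob) can still go to n. Fixed point.
l never enters the attractor, so Bob can avoid the target forever.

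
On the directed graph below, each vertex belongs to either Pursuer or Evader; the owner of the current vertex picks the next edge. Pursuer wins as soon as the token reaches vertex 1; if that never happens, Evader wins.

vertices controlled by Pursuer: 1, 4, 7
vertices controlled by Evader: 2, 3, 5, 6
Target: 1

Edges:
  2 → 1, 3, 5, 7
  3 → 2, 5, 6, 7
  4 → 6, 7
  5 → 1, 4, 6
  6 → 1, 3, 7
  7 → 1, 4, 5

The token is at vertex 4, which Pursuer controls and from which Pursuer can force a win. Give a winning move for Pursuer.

A0 = {1}
A1: add {7} — 7 (Pursuer) has 7→1.
A2: add {4} — 4 (Pursuer) has 4→7.
A3 = A2; e.g. 2 (Evader) can still go to 3. Fixed point.
From 4, successor 7 is in the attractor (rank 1); the other successor 6 is not.

7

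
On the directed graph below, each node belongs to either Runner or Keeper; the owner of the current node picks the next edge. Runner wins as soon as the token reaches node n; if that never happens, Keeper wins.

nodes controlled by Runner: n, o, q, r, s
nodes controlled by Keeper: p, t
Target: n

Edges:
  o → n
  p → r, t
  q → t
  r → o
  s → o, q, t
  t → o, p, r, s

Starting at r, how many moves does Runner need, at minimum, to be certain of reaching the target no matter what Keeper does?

A0 = {n}
A1: add {o} — o (Runner) has o→n.
A2: add {r, s} — r (Runner) has r→o; s (Runner) has s→o.
A3 = A2; e.g. p (Keeper) can still go to t. Fixed point.
r enters the attractor at level 2, so Runner can force the target in 2 moves from there.

2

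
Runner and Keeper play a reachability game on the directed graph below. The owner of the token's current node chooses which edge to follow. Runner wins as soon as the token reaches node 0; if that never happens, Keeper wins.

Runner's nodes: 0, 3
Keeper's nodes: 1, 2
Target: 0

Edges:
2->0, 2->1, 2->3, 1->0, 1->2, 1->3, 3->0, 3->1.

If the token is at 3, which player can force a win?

A0 = {0}
A1: add {3} — 3 (Runner) has 3→0.
A2 = A1; e.g. 1 (Keeper) can still go to 2. Fixed point.
3 ∈ A1, so Runner can force the target.

Runner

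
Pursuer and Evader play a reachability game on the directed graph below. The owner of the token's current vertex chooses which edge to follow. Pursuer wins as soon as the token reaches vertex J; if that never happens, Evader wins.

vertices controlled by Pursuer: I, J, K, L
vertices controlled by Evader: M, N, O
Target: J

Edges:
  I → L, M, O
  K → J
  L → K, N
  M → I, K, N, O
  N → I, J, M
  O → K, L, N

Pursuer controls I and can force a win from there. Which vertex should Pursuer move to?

A0 = {J}
A1: add {K} — K (Pursuer) has K→J.
A2: add {L} — L (Pursuer) has L→K.
A3: add {I} — I (Pursuer) has I→L.
A4 = A3; e.g. M (Evader) can still go to N. Fixed point.
From I, successor L is in the attractor (rank 2); the other successors M, O are not.

L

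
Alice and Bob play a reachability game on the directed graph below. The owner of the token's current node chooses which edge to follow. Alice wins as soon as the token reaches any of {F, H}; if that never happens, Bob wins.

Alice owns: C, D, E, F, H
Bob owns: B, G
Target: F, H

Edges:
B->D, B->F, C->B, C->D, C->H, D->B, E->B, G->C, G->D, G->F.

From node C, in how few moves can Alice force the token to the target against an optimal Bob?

A0 = {F, H}
A1: add {C} — C (Alice) has C→H.
A2 = A1; e.g. B (Bob) can still go to D. Fixed point.
C enters the attractor at level 1, so Alice can force the target in 1 move from there.

1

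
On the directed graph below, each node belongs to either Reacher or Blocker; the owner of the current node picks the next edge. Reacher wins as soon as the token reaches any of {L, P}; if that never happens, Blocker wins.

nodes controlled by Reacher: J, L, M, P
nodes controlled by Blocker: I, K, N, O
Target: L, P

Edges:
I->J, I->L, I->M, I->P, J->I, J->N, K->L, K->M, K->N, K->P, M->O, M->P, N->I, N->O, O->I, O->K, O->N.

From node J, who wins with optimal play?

Blocker

A0 = {L, P}
A1: add {M} — M (Reacher) has M→P.
A2 = A1; e.g. I (Blocker) can still go to J. Fixed point.
J never enters the attractor, so Blocker can avoid the target forever.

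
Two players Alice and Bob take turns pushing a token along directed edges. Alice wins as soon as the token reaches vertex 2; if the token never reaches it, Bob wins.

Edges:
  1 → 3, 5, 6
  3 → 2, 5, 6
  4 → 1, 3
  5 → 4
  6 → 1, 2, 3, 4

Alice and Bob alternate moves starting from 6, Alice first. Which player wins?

Track states (vertex, player-to-move).
A0 = {(2,Alice), (2,Bob)}
A1: add {(3,Alice), (6,Alice)}.
(6,Alice) ∈ A1 ⇒ Alice forces the target.

Alice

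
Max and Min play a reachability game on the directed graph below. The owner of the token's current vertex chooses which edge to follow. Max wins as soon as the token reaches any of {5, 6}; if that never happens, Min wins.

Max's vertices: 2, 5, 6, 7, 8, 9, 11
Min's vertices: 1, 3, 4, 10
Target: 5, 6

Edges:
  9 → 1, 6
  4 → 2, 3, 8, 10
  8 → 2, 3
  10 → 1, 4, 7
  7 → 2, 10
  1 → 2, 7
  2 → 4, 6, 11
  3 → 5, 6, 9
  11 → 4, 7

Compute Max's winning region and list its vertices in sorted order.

A0 = {5, 6}
A1: add {2, 9} — 2 (Max) has 2→6; 9 (Max) has 9→6.
A2: add {3, 7, 8} — 3 (Min): all of {5, 6, 9} already in; 7 (Max) has 7→2; 8 (Max) has 8→2.
A3: add {1, 11} — 1 (Min): all of {2, 7} already in; 11 (Max) has 11→7.
A4 = A3; e.g. 4 (Min) can still go to 10. Fixed point.
Max's winning region = {1, 2, 3, 5, 6, 7, 8, 9, 11}.

1, 2, 3, 5, 6, 7, 8, 9, 11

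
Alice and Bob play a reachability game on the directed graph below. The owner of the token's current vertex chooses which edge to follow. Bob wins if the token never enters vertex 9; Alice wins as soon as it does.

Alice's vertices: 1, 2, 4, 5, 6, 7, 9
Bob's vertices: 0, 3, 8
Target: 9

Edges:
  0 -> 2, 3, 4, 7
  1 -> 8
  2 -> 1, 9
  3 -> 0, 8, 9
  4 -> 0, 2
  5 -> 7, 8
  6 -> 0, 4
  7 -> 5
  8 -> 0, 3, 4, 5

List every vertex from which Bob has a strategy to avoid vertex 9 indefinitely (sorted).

0, 1, 3, 5, 7, 8

A0 = {9}
A1: add {2} — 2 (Alice) has 2→9.
A2: add {4} — 4 (Alice) has 4→2.
A3: add {6} — 6 (Alice) has 6→4.
A4 = A3; e.g. 0 (Bob) can still go to 3. Fixed point.
Alice's attractor = {2, 4, 6, 9}; Bob avoids the target exactly from the complement.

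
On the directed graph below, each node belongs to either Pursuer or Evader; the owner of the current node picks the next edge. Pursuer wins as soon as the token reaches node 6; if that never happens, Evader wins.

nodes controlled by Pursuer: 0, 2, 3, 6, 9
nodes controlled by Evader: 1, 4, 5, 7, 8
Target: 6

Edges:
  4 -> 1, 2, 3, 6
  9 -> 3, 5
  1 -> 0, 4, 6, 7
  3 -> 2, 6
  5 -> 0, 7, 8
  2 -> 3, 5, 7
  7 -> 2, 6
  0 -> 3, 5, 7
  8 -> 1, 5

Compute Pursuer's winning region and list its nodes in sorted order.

A0 = {6}
A1: add {3} — 3 (Pursuer) has 3→6.
A2: add {0, 2, 9} — 0 (Pursuer) has 0→3; 2 (Pursuer) has 2→3; 9 (Pursuer) has 9→3.
A3: add {7} — 7 (Evader): all of {2, 6} already in.
A4 = A3; e.g. 1 (Evader) can still go to 4. Fixed point.
Pursuer's winning region = {0, 2, 3, 6, 7, 9}.

0, 2, 3, 6, 7, 9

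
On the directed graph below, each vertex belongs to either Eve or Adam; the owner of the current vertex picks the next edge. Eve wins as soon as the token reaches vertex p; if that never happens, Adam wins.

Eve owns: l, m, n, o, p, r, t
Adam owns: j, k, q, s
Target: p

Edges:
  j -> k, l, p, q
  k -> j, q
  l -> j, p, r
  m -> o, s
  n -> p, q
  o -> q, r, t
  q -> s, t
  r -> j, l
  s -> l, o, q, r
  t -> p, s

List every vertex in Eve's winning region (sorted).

l, m, n, o, p, r, t

A0 = {p}
A1: add {l, n, t} — l (Eve) has l→p; n (Eve) has n→p; t (Eve) has t→p.
A2: add {o, r} — o (Eve) has o→t; r (Eve) has r→l.
A3: add {m} — m (Eve) has m→o.
A4 = A3; e.g. j (Adam) can still go to k. Fixed point.
Eve's winning region = {l, m, n, o, p, r, t}.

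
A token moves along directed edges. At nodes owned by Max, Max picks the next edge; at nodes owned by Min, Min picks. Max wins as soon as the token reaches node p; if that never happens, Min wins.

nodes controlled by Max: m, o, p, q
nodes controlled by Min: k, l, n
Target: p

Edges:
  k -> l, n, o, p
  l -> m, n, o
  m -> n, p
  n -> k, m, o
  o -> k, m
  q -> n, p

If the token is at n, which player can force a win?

A0 = {p}
A1: add {m, q} — m (Max) has m→p; q (Max) has q→p.
A2: add {o} — o (Max) has o→m.
A3 = A2; e.g. k (Min) can still go to l. Fixed point.
n never enters the attractor, so Min can avoid the target forever.

Min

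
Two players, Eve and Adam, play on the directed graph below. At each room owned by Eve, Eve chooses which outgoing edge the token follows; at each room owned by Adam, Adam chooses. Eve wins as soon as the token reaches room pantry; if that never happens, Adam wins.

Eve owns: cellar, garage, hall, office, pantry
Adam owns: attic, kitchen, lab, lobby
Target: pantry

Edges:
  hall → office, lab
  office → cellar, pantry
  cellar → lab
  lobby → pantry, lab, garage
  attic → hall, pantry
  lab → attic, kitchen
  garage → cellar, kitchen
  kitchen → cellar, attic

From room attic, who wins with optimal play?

A0 = {pantry}
A1: add {office} — office (Eve) has office→pantry.
A2: add {hall} — hall (Eve) has hall→office.
A3: add {attic} — attic (Adam): all of {hall, pantry} already in.
A4 = A3; e.g. cellar (Eve) has no edge into A3. Fixed point.
attic ∈ A3, so Eve can force the target.

Eve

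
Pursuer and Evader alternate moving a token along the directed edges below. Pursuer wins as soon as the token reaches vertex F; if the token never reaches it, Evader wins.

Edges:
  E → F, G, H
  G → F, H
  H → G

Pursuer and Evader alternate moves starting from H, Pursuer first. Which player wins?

Evader

Track states (vertex, player-to-move).
A0 = {(F,Pursuer), (F,Evader)}
A1: add {(E,Pursuer), (G,Pursuer)}.
A2: add {(H,Evader)}.
A3 = A2; e.g. (E,Evader) stays out. (H,Pursuer) never enters ⇒ Evader avoids the target.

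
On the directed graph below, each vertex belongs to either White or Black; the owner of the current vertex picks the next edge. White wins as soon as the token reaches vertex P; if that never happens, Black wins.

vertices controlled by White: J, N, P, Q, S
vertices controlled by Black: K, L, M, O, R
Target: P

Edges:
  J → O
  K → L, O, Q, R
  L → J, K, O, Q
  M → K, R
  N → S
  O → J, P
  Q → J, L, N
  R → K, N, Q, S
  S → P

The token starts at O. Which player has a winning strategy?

Black

A0 = {P}
A1: add {S} — S (White) has S→P.
A2: add {N} — N (White) has N→S.
A3: add {Q} — Q (White) has Q→N.
A4 = A3; e.g. J (White) has no edge into A3. Fixed point.
O never enters the attractor, so Black can avoid the target forever.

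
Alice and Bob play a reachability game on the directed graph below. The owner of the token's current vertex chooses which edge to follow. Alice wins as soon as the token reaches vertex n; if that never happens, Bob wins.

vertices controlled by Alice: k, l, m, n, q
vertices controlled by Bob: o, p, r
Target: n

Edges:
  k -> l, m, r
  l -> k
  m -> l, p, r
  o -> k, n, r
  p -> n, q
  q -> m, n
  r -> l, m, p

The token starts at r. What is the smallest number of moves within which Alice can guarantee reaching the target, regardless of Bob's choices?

A0 = {n}
A1: add {q} — q (Alice) has q→n.
A2: add {p} — p (Bob): all of {n, q} already in.
A3: add {m} — m (Alice) has m→p.
A4: add {k} — k (Alice) has k→m.
A5: add {l} — l (Alice) has l→k.
A6: add {r} — r (Bob): all of {l, m, p} already in.
r enters the attractor at level 6, so Alice can force the target in 6 moves from there.

6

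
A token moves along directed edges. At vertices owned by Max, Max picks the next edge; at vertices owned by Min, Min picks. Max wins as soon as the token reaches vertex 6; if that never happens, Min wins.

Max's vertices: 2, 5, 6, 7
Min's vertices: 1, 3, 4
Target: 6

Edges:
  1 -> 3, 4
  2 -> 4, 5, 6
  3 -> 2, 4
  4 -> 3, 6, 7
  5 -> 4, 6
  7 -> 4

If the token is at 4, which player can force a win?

Min

A0 = {6}
A1: add {2, 5} — 2 (Max) has 2→6; 5 (Max) has 5→6.
A2 = A1; e.g. 1 (Min) can still go to 3. Fixed point.
4 never enters the attractor, so Min can avoid the target forever.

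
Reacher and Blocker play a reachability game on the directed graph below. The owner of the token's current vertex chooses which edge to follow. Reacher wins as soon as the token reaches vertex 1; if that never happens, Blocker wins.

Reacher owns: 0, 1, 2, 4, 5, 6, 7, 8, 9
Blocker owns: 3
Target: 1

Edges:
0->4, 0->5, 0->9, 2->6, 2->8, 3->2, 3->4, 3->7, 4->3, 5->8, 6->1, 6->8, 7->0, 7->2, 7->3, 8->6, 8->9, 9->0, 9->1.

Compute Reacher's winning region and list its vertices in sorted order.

0, 1, 2, 5, 6, 7, 8, 9

A0 = {1}
A1: add {6, 9} — 6 (Reacher) has 6→1; 9 (Reacher) has 9→1.
A2: add {0, 2, 8} — 0 (Reacher) has 0→9; 2 (Reacher) has 2→6; 8 (Reacher) has 8→6.
A3: add {5, 7} — 5 (Reacher) has 5→8; 7 (Reacher) has 7→0.
A4 = A3; e.g. 3 (Blocker) can still go to 4. Fixed point.
Reacher's winning region = {0, 1, 2, 5, 6, 7, 8, 9}.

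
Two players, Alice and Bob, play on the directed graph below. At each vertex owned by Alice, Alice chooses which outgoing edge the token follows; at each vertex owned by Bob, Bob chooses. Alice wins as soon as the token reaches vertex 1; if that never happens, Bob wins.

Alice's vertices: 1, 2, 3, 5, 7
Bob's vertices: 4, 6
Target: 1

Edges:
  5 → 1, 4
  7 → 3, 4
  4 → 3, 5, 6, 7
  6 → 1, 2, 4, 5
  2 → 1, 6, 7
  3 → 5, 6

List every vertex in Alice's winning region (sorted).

A0 = {1}
A1: add {2, 5} — 2 (Alice) has 2→1; 5 (Alice) has 5→1.
A2: add {3} — 3 (Alice) has 3→5.
A3: add {7} — 7 (Alice) has 7→3.
A4 = A3; e.g. 4 (Bob) can still go to 6. Fixed point.
Alice's winning region = {1, 2, 3, 5, 7}.

1, 2, 3, 5, 7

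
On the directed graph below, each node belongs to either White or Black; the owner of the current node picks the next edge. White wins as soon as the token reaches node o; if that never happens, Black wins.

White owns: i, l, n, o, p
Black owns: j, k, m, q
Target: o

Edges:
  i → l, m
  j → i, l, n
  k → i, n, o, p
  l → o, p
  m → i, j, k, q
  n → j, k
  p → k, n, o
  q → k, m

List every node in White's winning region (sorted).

A0 = {o}
A1: add {l, p} — l (White) has l→o; p (White) has p→o.
A2: add {i} — i (White) has i→l.
A3 = A2; e.g. j (Black) can still go to n. Fixed point.
White's winning region = {i, l, o, p}.

i, l, o, p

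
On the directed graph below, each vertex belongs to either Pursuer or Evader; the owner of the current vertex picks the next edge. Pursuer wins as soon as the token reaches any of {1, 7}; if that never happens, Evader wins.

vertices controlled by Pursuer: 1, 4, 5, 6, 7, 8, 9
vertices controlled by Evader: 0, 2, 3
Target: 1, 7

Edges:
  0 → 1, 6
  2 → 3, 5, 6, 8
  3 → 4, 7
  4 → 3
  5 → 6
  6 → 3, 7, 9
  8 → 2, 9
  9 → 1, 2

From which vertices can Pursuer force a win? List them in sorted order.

A0 = {1, 7}
A1: add {6, 9} — 6 (Pursuer) has 6→7; 9 (Pursuer) has 9→1.
A2: add {0, 5, 8} — 0 (Evader): all of {1, 6} already in; 5 (Pursuer) has 5→6; 8 (Pursuer) has 8→9.
A3 = A2; e.g. 2 (Evader) can still go to 3. Fixed point.
Pursuer's winning region = {0, 1, 5, 6, 7, 8, 9}.

0, 1, 5, 6, 7, 8, 9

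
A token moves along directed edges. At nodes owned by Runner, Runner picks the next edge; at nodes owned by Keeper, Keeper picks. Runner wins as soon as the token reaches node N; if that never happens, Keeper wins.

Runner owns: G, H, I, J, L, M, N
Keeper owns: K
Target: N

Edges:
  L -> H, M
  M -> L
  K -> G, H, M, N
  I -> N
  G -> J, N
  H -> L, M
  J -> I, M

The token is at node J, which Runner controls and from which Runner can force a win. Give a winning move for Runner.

A0 = {N}
A1: add {G, I} — G (Runner) has G→N; I (Runner) has I→N.
A2: add {J} — J (Runner) has J→I.
A3 = A2; e.g. H (Runner) has no edge into A2. Fixed point.
From J, successor I is in the attractor (rank 1); the other successor M is not.

I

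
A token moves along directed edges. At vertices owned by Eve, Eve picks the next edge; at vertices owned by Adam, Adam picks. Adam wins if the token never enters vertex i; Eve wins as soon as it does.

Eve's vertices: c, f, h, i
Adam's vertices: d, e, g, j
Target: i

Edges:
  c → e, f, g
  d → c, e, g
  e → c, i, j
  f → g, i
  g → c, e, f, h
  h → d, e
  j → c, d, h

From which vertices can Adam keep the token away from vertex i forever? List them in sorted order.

d, e, g, h, j

A0 = {i}
A1: add {f} — f (Eve) has f→i.
A2: add {c} — c (Eve) has c→f.
A3 = A2; e.g. d (Adam) can still go to e. Fixed point.
Eve's attractor = {c, f, i}; Adam avoids the target exactly from the complement.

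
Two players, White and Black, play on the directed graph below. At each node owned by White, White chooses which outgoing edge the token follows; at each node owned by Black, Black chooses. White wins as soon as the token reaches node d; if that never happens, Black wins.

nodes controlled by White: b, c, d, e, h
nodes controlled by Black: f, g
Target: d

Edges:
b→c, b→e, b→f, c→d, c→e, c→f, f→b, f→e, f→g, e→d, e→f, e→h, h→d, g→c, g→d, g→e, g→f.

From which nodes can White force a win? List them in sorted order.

A0 = {d}
A1: add {c, e, h} — c (White) has c→d; e (White) has e→d; h (White) has h→d.
A2: add {b} — b (White) has b→c.
A3 = A2; e.g. f (Black) can still go to g. Fixed point.
White's winning region = {b, c, d, e, h}.

b, c, d, e, h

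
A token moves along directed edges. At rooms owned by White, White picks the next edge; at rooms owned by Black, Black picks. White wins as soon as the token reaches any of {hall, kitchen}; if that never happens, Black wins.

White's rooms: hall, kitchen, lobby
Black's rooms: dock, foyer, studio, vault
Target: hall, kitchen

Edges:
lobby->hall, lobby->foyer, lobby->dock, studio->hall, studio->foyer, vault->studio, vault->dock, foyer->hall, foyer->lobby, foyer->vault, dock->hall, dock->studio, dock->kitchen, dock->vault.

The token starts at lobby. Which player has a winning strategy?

White

A0 = {hall, kitchen}
A1: add {lobby} — lobby (White) has lobby→hall.
A2 = A1; e.g. studio (Black) can still go to foyer. Fixed point.
lobby ∈ A1, so White can force the target.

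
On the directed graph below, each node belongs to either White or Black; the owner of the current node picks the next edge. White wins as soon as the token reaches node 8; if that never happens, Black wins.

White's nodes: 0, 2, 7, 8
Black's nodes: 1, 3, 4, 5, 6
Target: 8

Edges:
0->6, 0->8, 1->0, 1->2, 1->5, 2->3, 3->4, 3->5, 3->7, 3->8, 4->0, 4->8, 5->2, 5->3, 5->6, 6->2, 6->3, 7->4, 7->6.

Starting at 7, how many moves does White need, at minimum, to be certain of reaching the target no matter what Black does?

A0 = {8}
A1: add {0} — 0 (White) has 0→8.
A2: add {4} — 4 (Black): all of {0, 8} already in.
A3: add {7} — 7 (White) has 7→4.
A4 = A3; e.g. 1 (Black) can still go to 2. Fixed point.
7 enters the attractor at level 3, so White can force the target in 3 moves from there.

3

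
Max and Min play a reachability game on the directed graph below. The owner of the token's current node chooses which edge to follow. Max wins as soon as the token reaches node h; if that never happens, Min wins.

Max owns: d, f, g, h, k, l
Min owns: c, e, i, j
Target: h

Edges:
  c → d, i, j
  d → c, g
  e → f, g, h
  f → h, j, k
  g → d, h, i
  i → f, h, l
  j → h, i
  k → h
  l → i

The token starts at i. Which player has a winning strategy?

Min

A0 = {h}
A1: add {f, g, k} — f (Max) has f→h; g (Max) has g→h; k (Max) has k→h.
A2: add {d, e} — d (Max) has d→g; e (Min): all of {f, g, h} already in.
A3 = A2; e.g. c (Min) can still go to i. Fixed point.
i never enters the attractor, so Min can avoid the target forever.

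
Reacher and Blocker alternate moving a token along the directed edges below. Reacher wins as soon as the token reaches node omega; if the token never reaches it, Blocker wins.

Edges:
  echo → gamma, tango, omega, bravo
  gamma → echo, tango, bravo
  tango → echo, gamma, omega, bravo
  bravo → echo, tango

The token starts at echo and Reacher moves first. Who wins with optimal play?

Reacher

Track states (vertex, player-to-move).
A0 = {(omega,Reacher), (omega,Blocker)}
A1: add {(echo,Reacher), (tango,Reacher)}.
(echo,Reacher) ∈ A1 ⇒ Reacher forces the target.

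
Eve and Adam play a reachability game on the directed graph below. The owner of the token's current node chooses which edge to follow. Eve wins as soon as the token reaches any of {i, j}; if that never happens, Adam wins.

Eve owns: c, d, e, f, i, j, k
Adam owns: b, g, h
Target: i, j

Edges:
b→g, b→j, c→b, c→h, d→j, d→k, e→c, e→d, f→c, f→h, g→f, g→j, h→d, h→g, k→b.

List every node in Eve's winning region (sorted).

d, e, i, j

A0 = {i, j}
A1: add {d} — d (Eve) has d→j.
A2: add {e} — e (Eve) has e→d.
A3 = A2; e.g. b (Adam) can still go to g. Fixed point.
Eve's winning region = {d, e, i, j}.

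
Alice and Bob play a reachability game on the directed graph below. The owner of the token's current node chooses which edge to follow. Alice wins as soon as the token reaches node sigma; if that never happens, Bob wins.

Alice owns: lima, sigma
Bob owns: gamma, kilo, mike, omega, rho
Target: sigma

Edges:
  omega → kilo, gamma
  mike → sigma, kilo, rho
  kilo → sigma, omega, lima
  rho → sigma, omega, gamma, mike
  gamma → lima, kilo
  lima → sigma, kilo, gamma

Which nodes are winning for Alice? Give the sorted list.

A0 = {sigma}
A1: add {lima} — lima (Alice) has lima→sigma.
A2 = A1; e.g. omega (Bob) can still go to kilo. Fixed point.
Alice's winning region = {lima, sigma}.

lima, sigma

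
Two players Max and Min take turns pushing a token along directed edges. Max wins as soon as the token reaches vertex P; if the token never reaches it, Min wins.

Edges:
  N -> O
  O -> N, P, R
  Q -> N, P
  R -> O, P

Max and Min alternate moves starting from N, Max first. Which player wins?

Min

Track states (vertex, player-to-move).
A0 = {(P,Max), (P,Min)}
A1: add {(O,Max), (Q,Max), (R,Max)}.
A2: add {(N,Min), (R,Min)}.
A3 = A2; e.g. (N,Max) stays out. (N,Max) never enters ⇒ Min avoids the target.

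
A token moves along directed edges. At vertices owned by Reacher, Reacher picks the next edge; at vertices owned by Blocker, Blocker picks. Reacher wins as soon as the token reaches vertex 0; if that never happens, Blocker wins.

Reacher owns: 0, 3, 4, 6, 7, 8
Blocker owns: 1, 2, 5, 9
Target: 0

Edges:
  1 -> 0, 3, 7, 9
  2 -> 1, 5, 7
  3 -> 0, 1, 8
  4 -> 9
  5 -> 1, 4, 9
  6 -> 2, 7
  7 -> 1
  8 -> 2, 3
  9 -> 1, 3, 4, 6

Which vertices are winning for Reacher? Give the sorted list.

A0 = {0}
A1: add {3} — 3 (Reacher) has 3→0.
A2: add {8} — 8 (Reacher) has 8→3.
A3 = A2; e.g. 1 (Blocker) can still go to 7. Fixed point.
Reacher's winning region = {0, 3, 8}.

0, 3, 8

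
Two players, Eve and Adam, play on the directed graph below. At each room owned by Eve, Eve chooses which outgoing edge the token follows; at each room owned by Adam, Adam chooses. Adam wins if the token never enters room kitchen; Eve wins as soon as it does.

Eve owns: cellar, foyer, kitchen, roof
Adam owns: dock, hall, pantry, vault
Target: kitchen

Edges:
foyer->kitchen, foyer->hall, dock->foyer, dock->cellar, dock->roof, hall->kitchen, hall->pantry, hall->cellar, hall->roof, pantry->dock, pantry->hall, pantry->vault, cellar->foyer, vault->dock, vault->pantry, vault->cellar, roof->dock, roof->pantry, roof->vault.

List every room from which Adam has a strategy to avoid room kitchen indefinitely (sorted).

A0 = {kitchen}
A1: add {foyer} — foyer (Eve) has foyer→kitchen.
A2: add {cellar} — cellar (Eve) has cellar→foyer.
A3 = A2; e.g. dock (Adam) can still go to roof. Fixed point.
Eve's attractor = {cellar, foyer, kitchen}; Adam avoids the target exactly from the complement.

dock, hall, pantry, roof, vault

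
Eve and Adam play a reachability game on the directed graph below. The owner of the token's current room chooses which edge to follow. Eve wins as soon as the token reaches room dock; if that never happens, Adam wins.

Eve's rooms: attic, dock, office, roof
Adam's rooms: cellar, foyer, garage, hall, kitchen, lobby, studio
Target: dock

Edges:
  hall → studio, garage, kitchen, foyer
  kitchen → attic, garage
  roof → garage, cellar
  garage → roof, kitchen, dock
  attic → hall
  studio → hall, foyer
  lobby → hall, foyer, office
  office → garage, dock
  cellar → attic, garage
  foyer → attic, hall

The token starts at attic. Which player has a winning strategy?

Adam

A0 = {dock}
A1: add {office} — office (Eve) has office→dock.
A2 = A1; e.g. studio (Adam) can still go to hall. Fixed point.
attic never enters the attractor, so Adam can avoid the target forever.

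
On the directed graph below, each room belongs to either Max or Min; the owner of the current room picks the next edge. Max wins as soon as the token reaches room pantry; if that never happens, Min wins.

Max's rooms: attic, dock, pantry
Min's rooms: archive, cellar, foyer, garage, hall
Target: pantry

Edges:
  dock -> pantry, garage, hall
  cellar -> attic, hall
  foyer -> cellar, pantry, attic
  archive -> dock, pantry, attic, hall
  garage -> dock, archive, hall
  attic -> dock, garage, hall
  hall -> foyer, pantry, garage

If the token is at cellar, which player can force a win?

Min

A0 = {pantry}
A1: add {dock} — dock (Max) has dock→pantry.
A2: add {attic} — attic (Max) has attic→dock.
A3 = A2; e.g. cellar (Min) can still go to hall. Fixed point.
cellar never enters the attractor, so Min can avoid the target forever.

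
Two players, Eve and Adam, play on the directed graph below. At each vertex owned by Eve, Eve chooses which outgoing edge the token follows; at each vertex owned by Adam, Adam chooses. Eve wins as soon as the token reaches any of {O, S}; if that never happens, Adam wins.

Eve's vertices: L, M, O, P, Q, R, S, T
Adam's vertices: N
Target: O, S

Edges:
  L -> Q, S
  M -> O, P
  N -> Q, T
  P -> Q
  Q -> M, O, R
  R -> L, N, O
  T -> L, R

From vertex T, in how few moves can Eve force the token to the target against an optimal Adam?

2

A0 = {O, S}
A1: add {L, M, Q, R} — L (Eve) has L→S; M (Eve) has M→O; Q (Eve) has Q→O; R (Eve) has R→O.
A2: add {P, T} — P (Eve) has P→Q; T (Eve) has T→L.
T enters the attractor at level 2, so Eve can force the target in 2 moves from there.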